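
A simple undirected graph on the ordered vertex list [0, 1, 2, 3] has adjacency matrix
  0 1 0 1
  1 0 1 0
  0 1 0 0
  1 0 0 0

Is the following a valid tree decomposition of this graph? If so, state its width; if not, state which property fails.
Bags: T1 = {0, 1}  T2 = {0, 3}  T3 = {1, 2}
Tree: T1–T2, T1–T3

Yes; width 1.

Every vertex of G appears in some bag (union = {0, 1, 2, 3}); every edge is covered by a bag; and for each vertex v the set of bags containing v is connected in the bag tree. The decomposition is therefore valid. The largest bag has 2 vertices, so the width is 1.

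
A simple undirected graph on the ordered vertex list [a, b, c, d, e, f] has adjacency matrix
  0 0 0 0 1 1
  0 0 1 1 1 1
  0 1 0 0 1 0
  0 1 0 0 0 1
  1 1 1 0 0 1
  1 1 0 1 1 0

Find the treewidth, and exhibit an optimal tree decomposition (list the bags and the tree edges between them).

Treewidth 2.
One optimal decomposition is:
Bags: B1 = {b, e, f}  B2 = {a, e, f}  B3 = {b, d, f}  B4 = {b, c, e}
Tree: B1–B2, B1–B3, B1–B4

Each bag holds 3 vertices, so the decomposition has width 2, which upper-bounds the treewidth. For the lower bound, the 3 vertices {b, c, e} are pairwise adjacent, and any tree decomposition puts a clique entirely inside one bag — forcing width ≥ 2. Therefore the treewidth is 2.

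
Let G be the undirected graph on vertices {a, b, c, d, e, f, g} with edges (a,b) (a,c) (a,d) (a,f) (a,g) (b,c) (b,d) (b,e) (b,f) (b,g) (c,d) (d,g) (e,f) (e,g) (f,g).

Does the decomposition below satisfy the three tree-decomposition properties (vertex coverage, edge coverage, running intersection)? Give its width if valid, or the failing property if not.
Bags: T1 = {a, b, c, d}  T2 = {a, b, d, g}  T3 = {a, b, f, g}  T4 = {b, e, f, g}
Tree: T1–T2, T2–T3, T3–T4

Yes; width 3.

Every vertex of G appears in some bag (union = {a, b, c, d, e, f, g}); every edge is covered by a bag; and for each vertex v the set of bags containing v is connected in the bag tree. The decomposition is therefore valid. The largest bag has 4 vertices, so the width is 3.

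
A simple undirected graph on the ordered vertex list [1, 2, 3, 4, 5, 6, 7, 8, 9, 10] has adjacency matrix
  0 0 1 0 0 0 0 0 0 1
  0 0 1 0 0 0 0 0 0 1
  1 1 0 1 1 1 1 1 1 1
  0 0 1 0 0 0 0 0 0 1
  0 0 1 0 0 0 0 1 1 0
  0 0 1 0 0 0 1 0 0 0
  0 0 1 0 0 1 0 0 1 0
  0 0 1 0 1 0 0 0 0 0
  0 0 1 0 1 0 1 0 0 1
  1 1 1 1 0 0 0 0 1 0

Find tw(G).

A width-2 tree decomposition is:
Bags: B1 = {3, 9, 10}  B2 = {3, 5, 9}  B3 = {3, 5, 8}  B4 = {3, 7, 9}  B5 = {1, 3, 10}  B6 = {3, 6, 7}  B7 = {3, 4, 10}  B8 = {2, 3, 10}
Tree: B1–B2, B2–B3, B2–B4, B1–B5, B4–B6, B1–B7, B1–B8
Each bag holds 3 vertices, so the decomposition has width 2, which upper-bounds the treewidth. On the other hand G contains the 3-clique {3, 5, 8}. A clique must lie in a single bag of any decomposition, so no decomposition can have width below 2. The upper and lower bounds meet at 2, so that is the treewidth.

2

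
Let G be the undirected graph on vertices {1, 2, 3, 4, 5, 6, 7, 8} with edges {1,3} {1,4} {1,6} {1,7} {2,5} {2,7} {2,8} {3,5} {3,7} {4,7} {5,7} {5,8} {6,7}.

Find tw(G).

A width-2 tree decomposition is:
Bags: B1 = {1, 3, 7}  B2 = {3, 5, 7}  B3 = {1, 4, 7}  B4 = {1, 6, 7}  B5 = {2, 5, 7}  B6 = {2, 5, 8}
Tree: B1–B2, B1–B3, B1–B4, B2–B5, B5–B6
Every bag has size at most 3, so the width is 3 − 1 = 2 and tw(G) ≤ 2. Conversely, {2, 5, 8} is a clique of size 3, and the vertices of any clique must share a bag in every tree decomposition; so some bag has ≥ 3 vertices and tw(G) ≥ 2. The upper and lower bounds meet at 2, so that is the treewidth.

2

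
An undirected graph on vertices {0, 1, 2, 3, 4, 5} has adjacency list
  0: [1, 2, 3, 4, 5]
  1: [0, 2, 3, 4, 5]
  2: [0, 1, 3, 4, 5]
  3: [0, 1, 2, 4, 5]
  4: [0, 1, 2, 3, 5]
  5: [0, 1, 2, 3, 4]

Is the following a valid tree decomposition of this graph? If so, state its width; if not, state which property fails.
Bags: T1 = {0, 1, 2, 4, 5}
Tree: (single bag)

No — vertex 3 appears in no bag.

A tree decomposition must satisfy three properties: every vertex lies in some bag; for every edge, both endpoints lie together in some bag; and for every vertex, the bags containing it form a connected subtree. Here vertex 3 appears in no bag, so the decomposition is invalid.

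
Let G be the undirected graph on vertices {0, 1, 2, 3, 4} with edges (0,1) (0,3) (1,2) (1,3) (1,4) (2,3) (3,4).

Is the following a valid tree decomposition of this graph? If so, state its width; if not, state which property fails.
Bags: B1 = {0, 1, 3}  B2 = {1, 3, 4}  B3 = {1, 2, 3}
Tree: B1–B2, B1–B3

Every vertex of G appears in some bag (union = {0, 1, 2, 3, 4}); every edge is covered by a bag; and for each vertex v the set of bags containing v is connected in the bag tree. The decomposition is therefore valid. The largest bag has 3 vertices, so the width is 2.

Yes; width 2.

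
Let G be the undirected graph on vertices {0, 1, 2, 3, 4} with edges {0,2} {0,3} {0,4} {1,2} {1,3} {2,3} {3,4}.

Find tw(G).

2

A width-2 tree decomposition is:
Bags: B1 = {0, 2, 3}  B2 = {0, 3, 4}  B3 = {1, 2, 3}
Tree: B1–B2, B1–B3
The largest bag has 3 vertices, giving width 2; this decomposition certifies tw(G) ≤ 2. For the lower bound, the 3 vertices {0, 2, 3} are pairwise adjacent, and any tree decomposition puts a clique entirely inside one bag — forcing width ≥ 2. Combining the bounds, tw(G) = 2.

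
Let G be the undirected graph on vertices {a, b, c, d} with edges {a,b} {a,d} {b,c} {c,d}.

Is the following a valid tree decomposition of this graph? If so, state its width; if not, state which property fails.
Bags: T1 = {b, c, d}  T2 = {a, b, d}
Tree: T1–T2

Checking the three conditions: (i) the bags cover all of {a, b, c, d}; (ii) for each edge, some bag contains both endpoints; (iii) the bags containing any fixed vertex form a subtree. All hold, so the decomposition is valid with width 3 − 1 = 2.

Yes; width 2.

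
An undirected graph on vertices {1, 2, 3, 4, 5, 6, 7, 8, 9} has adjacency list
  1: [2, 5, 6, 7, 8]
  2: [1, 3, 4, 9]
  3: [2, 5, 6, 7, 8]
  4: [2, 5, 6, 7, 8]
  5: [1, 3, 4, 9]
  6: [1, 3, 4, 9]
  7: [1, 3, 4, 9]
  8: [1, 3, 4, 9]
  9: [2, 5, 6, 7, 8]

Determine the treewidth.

4

A width-4 tree decomposition is:
Bags: B1 = {1, 2, 3, 4, 9}  B2 = {1, 3, 4, 6, 9}  B3 = {1, 3, 4, 8, 9}  B4 = {1, 3, 4, 7, 9}  B5 = {1, 3, 4, 5, 9}
Tree: B1–B2, B2–B3, B3–B4, B4–B5
Every bag has size at most 5, so the width is 5 − 1 = 4 and tw(G) ≤ 4. For the lower bound: the 5 vertex sets {1,2}, {4,6}, {8,9}, {3}, {7} are disjoint, each induces a connected subgraph, and every pair is joined by at least one edge of G. Contracting each set to a single vertex therefore yields K_{5} as a minor, and since treewidth is minor-monotone, tw(G) ≥ tw(K_{5}) = 4. Combining the bounds, tw(G) = 4.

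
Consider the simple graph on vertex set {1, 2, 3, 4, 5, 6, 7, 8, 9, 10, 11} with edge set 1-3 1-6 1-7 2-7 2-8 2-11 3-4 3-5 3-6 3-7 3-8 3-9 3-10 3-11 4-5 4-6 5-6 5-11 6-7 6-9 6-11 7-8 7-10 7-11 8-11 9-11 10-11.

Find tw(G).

3

A width-3 tree decomposition is:
Bags: B1 = {3, 7, 10, 11}  B2 = {3, 6, 7, 11}  B3 = {3, 6, 9, 11}  B4 = {3, 7, 8, 11}  B5 = {1, 3, 6, 7}  B6 = {3, 5, 6, 11}  B7 = {2, 7, 8, 11}  B8 = {3, 4, 5, 6}
Tree: B1–B2, B2–B3, B2–B4, B2–B5, B3–B6, B4–B7, B6–B8
The largest bag has 4 vertices, giving width 3; this decomposition certifies tw(G) ≤ 3. For the lower bound, the 4 vertices {2, 7, 8, 11} are pairwise adjacent, and any tree decomposition puts a clique entirely inside one bag — forcing width ≥ 3. Hence tw(G) = 3 exactly.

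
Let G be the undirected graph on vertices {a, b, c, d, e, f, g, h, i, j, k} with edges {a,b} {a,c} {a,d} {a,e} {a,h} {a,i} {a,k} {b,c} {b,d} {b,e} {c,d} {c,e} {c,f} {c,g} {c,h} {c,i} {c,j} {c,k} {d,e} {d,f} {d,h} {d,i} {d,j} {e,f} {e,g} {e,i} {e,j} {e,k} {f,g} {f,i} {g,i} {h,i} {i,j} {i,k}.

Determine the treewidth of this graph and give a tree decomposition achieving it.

Treewidth 4.
Bags: B1 = {c, d, e, f, i}  B2 = {a, c, d, e, i}  B3 = {a, c, e, i, k}  B4 = {c, e, f, g, i}  B5 = {c, d, e, i, j}  B6 = {a, c, d, h, i}  B7 = {a, b, c, d, e}
Tree: B1–B2, B2–B3, B1–B4, B2–B5, B2–B6, B2–B7

Each bag holds 5 vertices, so the decomposition has width 4, which upper-bounds the treewidth. On the other hand G contains the 5-clique {a, b, c, d, e}. A clique must lie in a single bag of any decomposition, so no decomposition can have width below 4. Therefore the treewidth is 4.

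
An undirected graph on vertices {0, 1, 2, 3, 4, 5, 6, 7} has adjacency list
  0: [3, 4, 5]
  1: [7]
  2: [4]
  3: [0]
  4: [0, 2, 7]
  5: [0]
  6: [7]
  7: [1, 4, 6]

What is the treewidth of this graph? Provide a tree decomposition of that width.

Each bag holds 2 vertices, so the decomposition has width 1, which upper-bounds the treewidth. G has an edge, so its treewidth is at least 1. Therefore the treewidth is 1.

Treewidth 1.
Bags: B1 = {0, 4}  B2 = {2, 4}  B3 = {0, 5}  B4 = {0, 3}  B5 = {4, 7}  B6 = {1, 7}  B7 = {6, 7}
Tree: B1–B2, B1–B3, B1–B4, B2–B5, B5–B6, B6–B7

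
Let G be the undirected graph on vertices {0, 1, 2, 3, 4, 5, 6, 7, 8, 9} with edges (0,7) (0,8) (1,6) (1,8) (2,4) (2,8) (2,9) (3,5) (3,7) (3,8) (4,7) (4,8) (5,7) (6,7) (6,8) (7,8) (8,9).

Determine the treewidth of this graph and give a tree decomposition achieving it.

Treewidth 2.
One such decomposition:
Bags: B1 = {4, 7, 8}  B2 = {0, 7, 8}  B3 = {6, 7, 8}  B4 = {2, 4, 8}  B5 = {3, 7, 8}  B6 = {3, 5, 7}  B7 = {2, 8, 9}  B8 = {1, 6, 8}
Tree: B1–B2, B1–B3, B1–B4, B2–B5, B5–B6, B4–B7, B3–B8

Every bag has size at most 3, so the width is 3 − 1 = 2 and tw(G) ≤ 2. On the other hand G contains the 3-clique {1, 6, 8}. A clique must lie in a single bag of any decomposition, so no decomposition can have width below 2. The upper and lower bounds meet at 2, so that is the treewidth.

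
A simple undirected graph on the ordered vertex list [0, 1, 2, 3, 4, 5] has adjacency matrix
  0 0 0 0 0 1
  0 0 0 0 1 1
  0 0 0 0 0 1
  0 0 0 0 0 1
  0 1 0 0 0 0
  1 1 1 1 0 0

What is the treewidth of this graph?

A width-1 tree decomposition is:
Bags: B1 = {1, 5}  B2 = {3, 5}  B3 = {0, 5}  B4 = {2, 5}  B5 = {1, 4}
Tree: B1–B2, B1–B3, B2–B4, B1–B5
Each bag holds 2 vertices, so the decomposition has width 1, which upper-bounds the treewidth. Since G has at least one edge (e.g. 5–1), it is not an edgeless graph, so tw(G) ≥ 1. Combining the bounds, tw(G) = 1.

1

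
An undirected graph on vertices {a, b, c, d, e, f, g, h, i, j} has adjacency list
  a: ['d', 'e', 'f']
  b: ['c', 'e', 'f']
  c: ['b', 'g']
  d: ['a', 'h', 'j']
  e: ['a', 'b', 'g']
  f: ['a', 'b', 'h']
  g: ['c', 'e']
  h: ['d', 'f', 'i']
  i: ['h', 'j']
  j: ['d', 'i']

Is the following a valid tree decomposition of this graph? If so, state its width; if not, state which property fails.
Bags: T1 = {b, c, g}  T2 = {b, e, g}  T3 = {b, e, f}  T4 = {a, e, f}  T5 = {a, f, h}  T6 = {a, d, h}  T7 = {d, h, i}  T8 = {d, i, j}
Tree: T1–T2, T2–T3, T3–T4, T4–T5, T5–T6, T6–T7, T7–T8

Yes; width 2.

Vertex coverage: the bags together contain {a, b, c, d, e, f, g, h, i, j}, the full vertex set. Edge coverage: each edge of G has both endpoints in at least one bag. Running intersection: for every vertex, the bags containing it form a connected subtree. All three properties hold, so this is a valid tree decomposition of width max|bag| − 1 = 2, and hence tw(G) ≤ 2.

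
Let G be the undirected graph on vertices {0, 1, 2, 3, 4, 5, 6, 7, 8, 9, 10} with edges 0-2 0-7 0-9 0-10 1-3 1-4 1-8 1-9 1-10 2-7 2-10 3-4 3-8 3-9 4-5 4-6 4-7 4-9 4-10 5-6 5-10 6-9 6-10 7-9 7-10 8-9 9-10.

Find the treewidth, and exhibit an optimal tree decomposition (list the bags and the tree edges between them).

Treewidth 3.
One optimal decomposition is:
Bags: B1 = {1, 4, 9, 10}  B2 = {4, 6, 9, 10}  B3 = {4, 5, 6, 10}  B4 = {4, 7, 9, 10}  B5 = {1, 3, 4, 9}  B6 = {0, 7, 9, 10}  B7 = {1, 3, 8, 9}  B8 = {0, 2, 7, 10}
Tree: B1–B2, B2–B3, B1–B4, B1–B5, B4–B6, B5–B7, B6–B8

The largest bag has 4 vertices, giving width 3; this decomposition certifies tw(G) ≤ 3. On the other hand G contains the 4-clique {0, 7, 9, 10}. A clique must lie in a single bag of any decomposition, so no decomposition can have width below 3. Therefore the treewidth is 3.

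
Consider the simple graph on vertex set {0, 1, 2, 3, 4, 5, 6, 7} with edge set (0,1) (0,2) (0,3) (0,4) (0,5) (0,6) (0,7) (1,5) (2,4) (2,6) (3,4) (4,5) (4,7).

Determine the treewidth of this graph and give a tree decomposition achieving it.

Every bag has size at most 3, so the width is 3 − 1 = 2 and tw(G) ≤ 2. On the other hand G contains the 3-clique {0, 1, 5}. A clique must lie in a single bag of any decomposition, so no decomposition can have width below 2. Hence tw(G) = 2 exactly.

Treewidth 2.
Bags: B1 = {0, 1, 5}  B2 = {0, 4, 5}  B3 = {0, 4, 7}  B4 = {0, 3, 4}  B5 = {0, 2, 4}  B6 = {0, 2, 6}
Tree: B1–B2, B2–B3, B3–B4, B3–B5, B5–B6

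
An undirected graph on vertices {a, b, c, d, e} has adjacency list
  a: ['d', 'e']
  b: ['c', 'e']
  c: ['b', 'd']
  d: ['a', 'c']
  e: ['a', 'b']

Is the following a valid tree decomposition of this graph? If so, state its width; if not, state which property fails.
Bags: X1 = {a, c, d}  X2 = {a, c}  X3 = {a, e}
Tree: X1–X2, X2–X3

No — vertex b appears in no bag.

A tree decomposition must satisfy three properties: every vertex lies in some bag; for every edge, both endpoints lie together in some bag; and for every vertex, the bags containing it form a connected subtree. Here vertex b appears in no bag, so the decomposition is invalid.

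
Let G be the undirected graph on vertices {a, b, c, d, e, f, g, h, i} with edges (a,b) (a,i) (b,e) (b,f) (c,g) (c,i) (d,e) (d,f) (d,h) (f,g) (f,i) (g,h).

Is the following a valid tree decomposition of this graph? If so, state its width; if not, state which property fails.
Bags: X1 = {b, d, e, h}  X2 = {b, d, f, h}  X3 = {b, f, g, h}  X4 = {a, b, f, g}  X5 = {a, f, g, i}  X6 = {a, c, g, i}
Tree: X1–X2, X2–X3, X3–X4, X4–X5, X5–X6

Vertex coverage: the bags together contain {a, b, c, d, e, f, g, h, i}, the full vertex set. Edge coverage: each edge of G has both endpoints in at least one bag. Running intersection: for every vertex, the bags containing it form a connected subtree. All three properties hold, so this is a valid tree decomposition of width max|bag| − 1 = 3, and hence tw(G) ≤ 3.

Yes; width 3.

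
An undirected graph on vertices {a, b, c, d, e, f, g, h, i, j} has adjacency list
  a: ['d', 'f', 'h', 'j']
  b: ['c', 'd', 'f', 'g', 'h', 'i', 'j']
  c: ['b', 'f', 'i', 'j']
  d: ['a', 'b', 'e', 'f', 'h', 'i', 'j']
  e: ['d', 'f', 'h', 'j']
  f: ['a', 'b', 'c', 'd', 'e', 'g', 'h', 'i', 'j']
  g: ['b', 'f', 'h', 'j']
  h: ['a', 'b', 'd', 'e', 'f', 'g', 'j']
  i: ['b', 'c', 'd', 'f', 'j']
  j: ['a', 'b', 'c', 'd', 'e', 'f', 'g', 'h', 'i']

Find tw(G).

4

A width-4 tree decomposition is:
Bags: B1 = {b, d, f, h, j}  B2 = {d, e, f, h, j}  B3 = {b, f, g, h, j}  B4 = {b, d, f, i, j}  B5 = {b, c, f, i, j}  B6 = {a, d, f, h, j}
Tree: B1–B2, B1–B3, B1–B4, B4–B5, B2–B6
The largest bag has 5 vertices, giving width 4; this decomposition certifies tw(G) ≤ 4. For the lower bound, the 5 vertices {d, e, f, h, j} are pairwise adjacent, and any tree decomposition puts a clique entirely inside one bag — forcing width ≥ 4. Therefore the treewidth is 4.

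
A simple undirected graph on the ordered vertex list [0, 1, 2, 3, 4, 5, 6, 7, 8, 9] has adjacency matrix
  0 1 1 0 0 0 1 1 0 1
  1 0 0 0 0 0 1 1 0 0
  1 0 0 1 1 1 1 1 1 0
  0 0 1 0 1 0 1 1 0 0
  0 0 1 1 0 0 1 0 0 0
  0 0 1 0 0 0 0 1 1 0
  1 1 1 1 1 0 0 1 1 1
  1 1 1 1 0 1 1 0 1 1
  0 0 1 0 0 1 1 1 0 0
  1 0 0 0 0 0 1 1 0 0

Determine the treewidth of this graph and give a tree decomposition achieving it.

Treewidth 3.
One optimal decomposition is:
Bags: B1 = {0, 2, 6, 7}  B2 = {0, 1, 6, 7}  B3 = {2, 3, 6, 7}  B4 = {2, 3, 4, 6}  B5 = {2, 6, 7, 8}  B6 = {2, 5, 7, 8}  B7 = {0, 6, 7, 9}
Tree: B1–B2, B1–B3, B3–B4, B1–B5, B5–B6, B1–B7

Every bag has size at most 4, so the width is 4 − 1 = 3 and tw(G) ≤ 3. On the other hand G contains the 4-clique {2, 5, 7, 8}. A clique must lie in a single bag of any decomposition, so no decomposition can have width below 3. Hence tw(G) = 3 exactly.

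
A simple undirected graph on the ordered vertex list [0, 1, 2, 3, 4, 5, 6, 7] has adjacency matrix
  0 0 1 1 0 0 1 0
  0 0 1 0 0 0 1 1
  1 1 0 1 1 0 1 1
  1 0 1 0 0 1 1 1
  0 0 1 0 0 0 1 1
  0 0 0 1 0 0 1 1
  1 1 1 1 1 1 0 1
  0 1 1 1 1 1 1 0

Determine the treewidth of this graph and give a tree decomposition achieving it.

Each bag holds 4 vertices, so the decomposition has width 3, which upper-bounds the treewidth. Conversely, {0, 2, 3, 6} is a clique of size 4, and the vertices of any clique must share a bag in every tree decomposition; so some bag has ≥ 4 vertices and tw(G) ≥ 3. Combining the bounds, tw(G) = 3.

Treewidth 3.
One such decomposition:
Bags: B1 = {1, 2, 6, 7}  B2 = {2, 4, 6, 7}  B3 = {2, 3, 6, 7}  B4 = {3, 5, 6, 7}  B5 = {0, 2, 3, 6}
Tree: B1–B2, B1–B3, B3–B4, B3–B5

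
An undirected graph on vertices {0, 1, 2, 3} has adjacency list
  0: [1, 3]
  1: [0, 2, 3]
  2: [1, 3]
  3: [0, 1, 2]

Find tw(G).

2

A width-2 tree decomposition is:
Bags: B1 = {1, 2, 3}  B2 = {0, 1, 3}
Tree: B1–B2
Every bag has size at most 3, so the width is 3 − 1 = 2 and tw(G) ≤ 2. On the other hand G contains the 3-clique {0, 1, 3}. A clique must lie in a single bag of any decomposition, so no decomposition can have width below 2. Combining the bounds, tw(G) = 2.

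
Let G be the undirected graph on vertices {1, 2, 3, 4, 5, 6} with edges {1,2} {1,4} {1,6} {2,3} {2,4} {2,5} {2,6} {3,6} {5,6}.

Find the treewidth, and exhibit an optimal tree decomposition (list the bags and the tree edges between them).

Treewidth 2.
One optimal decomposition is:
Bags: B1 = {1, 2, 6}  B2 = {2, 3, 6}  B3 = {1, 2, 4}  B4 = {2, 5, 6}
Tree: B1–B2, B1–B3, B1–B4

Every bag has size at most 3, so the width is 3 − 1 = 2 and tw(G) ≤ 2. Conversely, {1, 2, 4} is a clique of size 3, and the vertices of any clique must share a bag in every tree decomposition; so some bag has ≥ 3 vertices and tw(G) ≥ 2. Hence tw(G) = 2 exactly.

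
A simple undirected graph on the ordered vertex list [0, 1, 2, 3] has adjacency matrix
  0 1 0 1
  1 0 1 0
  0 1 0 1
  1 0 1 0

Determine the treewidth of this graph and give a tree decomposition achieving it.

Every bag has size at most 3, so the width is 3 − 1 = 2 and tw(G) ≤ 2. Since 3–2–1–0–3 is a cycle in G, G is not acyclic. Forests are exactly the graphs of treewidth ≤ 1, so tw(G) ≥ 2. Therefore the treewidth is 2.

Treewidth 2.
One optimal decomposition is:
Bags: B1 = {1, 2, 3}  B2 = {0, 1, 3}
Tree: B1–B2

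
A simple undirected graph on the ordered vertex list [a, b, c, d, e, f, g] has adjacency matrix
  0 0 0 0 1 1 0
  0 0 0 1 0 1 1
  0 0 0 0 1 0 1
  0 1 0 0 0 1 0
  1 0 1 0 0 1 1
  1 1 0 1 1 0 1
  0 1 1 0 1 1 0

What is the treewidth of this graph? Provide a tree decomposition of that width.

Treewidth 2.
One such decomposition:
Bags: B1 = {e, f, g}  B2 = {b, f, g}  B3 = {a, e, f}  B4 = {c, e, g}  B5 = {b, d, f}
Tree: B1–B2, B1–B3, B1–B4, B2–B5

The largest bag has 3 vertices, giving width 2; this decomposition certifies tw(G) ≤ 2. On the other hand G contains the 3-clique {c, e, g}. A clique must lie in a single bag of any decomposition, so no decomposition can have width below 2. Hence tw(G) = 2 exactly.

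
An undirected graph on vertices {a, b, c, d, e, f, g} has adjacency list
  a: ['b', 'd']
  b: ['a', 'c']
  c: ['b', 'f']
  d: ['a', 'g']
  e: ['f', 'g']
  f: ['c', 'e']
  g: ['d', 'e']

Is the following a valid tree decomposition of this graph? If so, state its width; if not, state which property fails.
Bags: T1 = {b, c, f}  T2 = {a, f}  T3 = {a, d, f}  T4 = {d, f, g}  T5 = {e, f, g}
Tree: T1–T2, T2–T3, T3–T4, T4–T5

A tree decomposition must satisfy three properties: every vertex lies in some bag; for every edge, both endpoints lie together in some bag; and for every vertex, the bags containing it form a connected subtree. Here edge (b,a) lies in no bag, so the decomposition is invalid.

No — edge (b,a) lies in no bag.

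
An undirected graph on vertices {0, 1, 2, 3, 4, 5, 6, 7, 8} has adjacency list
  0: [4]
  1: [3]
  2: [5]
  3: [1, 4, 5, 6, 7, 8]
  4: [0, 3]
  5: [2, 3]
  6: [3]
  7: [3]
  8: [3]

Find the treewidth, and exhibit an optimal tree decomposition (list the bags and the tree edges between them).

Treewidth 1.
Bags: B1 = {3, 4}  B2 = {3, 6}  B3 = {3, 8}  B4 = {3, 5}  B5 = {0, 4}  B6 = {2, 5}  B7 = {3, 7}  B8 = {1, 3}
Tree: B1–B2, B1–B3, B2–B4, B1–B5, B4–B6, B2–B7, B7–B8

Every bag has size at most 2, so the width is 2 − 1 = 1 and tw(G) ≤ 1. Any graph with an edge has treewidth ≥ 1, and G has the edge 4–3. Combining the bounds, tw(G) = 1.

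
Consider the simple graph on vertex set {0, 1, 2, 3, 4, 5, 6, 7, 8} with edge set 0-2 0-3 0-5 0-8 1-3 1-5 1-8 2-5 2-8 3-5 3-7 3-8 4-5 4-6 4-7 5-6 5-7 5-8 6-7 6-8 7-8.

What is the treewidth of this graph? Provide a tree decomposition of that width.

Treewidth 3.
Bags: B1 = {3, 5, 7, 8}  B2 = {5, 6, 7, 8}  B3 = {0, 3, 5, 8}  B4 = {4, 5, 6, 7}  B5 = {0, 2, 5, 8}  B6 = {1, 3, 5, 8}
Tree: B1–B2, B1–B3, B2–B4, B3–B5, B1–B6

The largest bag has 4 vertices, giving width 3; this decomposition certifies tw(G) ≤ 3. Conversely, {0, 2, 5, 8} is a clique of size 4, and the vertices of any clique must share a bag in every tree decomposition; so some bag has ≥ 4 vertices and tw(G) ≥ 3. Hence tw(G) = 3 exactly.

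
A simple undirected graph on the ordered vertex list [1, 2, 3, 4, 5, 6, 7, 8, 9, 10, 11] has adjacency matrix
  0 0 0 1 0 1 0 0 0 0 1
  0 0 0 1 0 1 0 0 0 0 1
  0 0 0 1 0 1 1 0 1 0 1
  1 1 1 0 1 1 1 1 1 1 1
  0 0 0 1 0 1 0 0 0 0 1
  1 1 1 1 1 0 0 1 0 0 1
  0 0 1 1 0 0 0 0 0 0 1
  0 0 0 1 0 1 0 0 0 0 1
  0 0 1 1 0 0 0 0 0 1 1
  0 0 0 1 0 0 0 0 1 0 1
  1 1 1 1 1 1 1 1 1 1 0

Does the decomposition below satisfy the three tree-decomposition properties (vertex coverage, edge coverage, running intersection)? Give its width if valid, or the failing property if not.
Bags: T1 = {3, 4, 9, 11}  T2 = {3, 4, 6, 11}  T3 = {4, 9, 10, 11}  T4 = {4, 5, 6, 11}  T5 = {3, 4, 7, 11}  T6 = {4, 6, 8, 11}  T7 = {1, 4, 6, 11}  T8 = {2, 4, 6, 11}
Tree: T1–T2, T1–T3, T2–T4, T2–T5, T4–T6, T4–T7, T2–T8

Yes; width 3.

Every vertex of G appears in some bag (union = {1, 2, 3, 4, 5, 6, 7, 8, 9, 10, 11}); every edge is covered by a bag; and for each vertex v the set of bags containing v is connected in the bag tree. The decomposition is therefore valid. The largest bag has 4 vertices, so the width is 3.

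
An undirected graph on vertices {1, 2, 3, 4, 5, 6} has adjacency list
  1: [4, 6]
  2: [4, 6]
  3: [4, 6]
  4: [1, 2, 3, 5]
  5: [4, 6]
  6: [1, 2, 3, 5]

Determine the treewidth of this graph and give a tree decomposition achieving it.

Treewidth 2.
One such decomposition:
Bags: B1 = {2, 4, 6}  B2 = {1, 4, 6}  B3 = {3, 4, 6}  B4 = {4, 5, 6}
Tree: B1–B2, B2–B3, B3–B4

Every bag has size at most 3, so the width is 3 − 1 = 2 and tw(G) ≤ 2. The edges 2–6–1–4–2 form a cycle, so G is not a tree and its treewidth is at least 2. Combining the bounds, tw(G) = 2.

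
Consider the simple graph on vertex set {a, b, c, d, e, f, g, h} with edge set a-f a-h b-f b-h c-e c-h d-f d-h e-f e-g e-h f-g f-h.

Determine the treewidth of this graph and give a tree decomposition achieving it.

Every bag has size at most 3, so the width is 3 − 1 = 2 and tw(G) ≤ 2. For the lower bound, the 3 vertices {c, e, h} are pairwise adjacent, and any tree decomposition puts a clique entirely inside one bag — forcing width ≥ 2. Combining the bounds, tw(G) = 2.

Treewidth 2.
Bags: B1 = {b, f, h}  B2 = {d, f, h}  B3 = {e, f, h}  B4 = {e, f, g}  B5 = {c, e, h}  B6 = {a, f, h}
Tree: B1–B2, B2–B3, B3–B4, B3–B5, B1–B6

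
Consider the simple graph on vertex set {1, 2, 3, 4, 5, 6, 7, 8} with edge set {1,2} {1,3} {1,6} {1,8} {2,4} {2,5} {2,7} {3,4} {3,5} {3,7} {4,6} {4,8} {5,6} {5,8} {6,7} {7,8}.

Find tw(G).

A width-4 tree decomposition is:
Bags: B1 = {1, 3, 4, 5, 7}  B2 = {1, 4, 5, 7, 8}  B3 = {1, 4, 5, 6, 7}  B4 = {1, 2, 4, 5, 7}
Tree: B1–B2, B2–B3, B3–B4
Every bag has size at most 5, so the width is 5 − 1 = 4 and tw(G) ≤ 4. For the lower bound: the 5 vertex sets {3,5}, {4,8}, {1,6}, {7}, {2} are disjoint, each induces a connected subgraph, and every pair is joined by at least one edge of G. Contracting each set to a single vertex therefore yields K_{5} as a minor, and since treewidth is minor-monotone, tw(G) ≥ tw(K_{5}) = 4. Therefore the treewidth is 4.

4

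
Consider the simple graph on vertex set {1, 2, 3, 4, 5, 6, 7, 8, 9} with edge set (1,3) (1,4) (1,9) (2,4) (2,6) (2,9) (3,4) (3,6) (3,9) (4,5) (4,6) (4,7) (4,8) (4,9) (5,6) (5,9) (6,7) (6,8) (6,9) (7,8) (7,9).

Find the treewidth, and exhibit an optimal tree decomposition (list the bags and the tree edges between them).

The largest bag has 4 vertices, giving width 3; this decomposition certifies tw(G) ≤ 3. For the lower bound, the 4 vertices {1, 3, 4, 9} are pairwise adjacent, and any tree decomposition puts a clique entirely inside one bag — forcing width ≥ 3. Therefore the treewidth is 3.

Treewidth 3.
Bags: B1 = {1, 3, 4, 9}  B2 = {3, 4, 6, 9}  B3 = {4, 6, 7, 9}  B4 = {4, 6, 7, 8}  B5 = {4, 5, 6, 9}  B6 = {2, 4, 6, 9}
Tree: B1–B2, B2–B3, B3–B4, B3–B5, B3–B6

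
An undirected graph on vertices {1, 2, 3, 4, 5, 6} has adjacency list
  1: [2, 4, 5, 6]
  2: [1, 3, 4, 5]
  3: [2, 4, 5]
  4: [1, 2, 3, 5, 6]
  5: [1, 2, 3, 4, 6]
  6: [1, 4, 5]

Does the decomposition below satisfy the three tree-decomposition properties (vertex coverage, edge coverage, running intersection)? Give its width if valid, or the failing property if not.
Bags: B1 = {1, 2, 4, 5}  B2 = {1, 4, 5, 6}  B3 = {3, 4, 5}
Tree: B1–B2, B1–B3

A tree decomposition must satisfy three properties: every vertex lies in some bag; for every edge, both endpoints lie together in some bag; and for every vertex, the bags containing it form a connected subtree. Here edge (2,3) lies in no bag, so the decomposition is invalid.

No — edge (2,3) lies in no bag.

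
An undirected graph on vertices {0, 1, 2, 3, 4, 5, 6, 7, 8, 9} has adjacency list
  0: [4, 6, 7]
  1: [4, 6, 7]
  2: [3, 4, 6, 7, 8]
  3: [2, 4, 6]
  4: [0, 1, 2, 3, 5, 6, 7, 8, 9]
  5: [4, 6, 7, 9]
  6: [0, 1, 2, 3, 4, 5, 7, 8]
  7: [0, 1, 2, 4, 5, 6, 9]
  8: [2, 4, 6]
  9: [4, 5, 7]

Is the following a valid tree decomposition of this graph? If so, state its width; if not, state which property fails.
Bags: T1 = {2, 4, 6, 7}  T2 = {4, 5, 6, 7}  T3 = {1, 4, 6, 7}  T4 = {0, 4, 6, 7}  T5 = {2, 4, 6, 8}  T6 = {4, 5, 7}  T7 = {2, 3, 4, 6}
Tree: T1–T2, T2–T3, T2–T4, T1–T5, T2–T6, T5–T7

No — vertex 9 appears in no bag.

A tree decomposition must satisfy three properties: every vertex lies in some bag; for every edge, both endpoints lie together in some bag; and for every vertex, the bags containing it form a connected subtree. Here vertex 9 appears in no bag, so the decomposition is invalid.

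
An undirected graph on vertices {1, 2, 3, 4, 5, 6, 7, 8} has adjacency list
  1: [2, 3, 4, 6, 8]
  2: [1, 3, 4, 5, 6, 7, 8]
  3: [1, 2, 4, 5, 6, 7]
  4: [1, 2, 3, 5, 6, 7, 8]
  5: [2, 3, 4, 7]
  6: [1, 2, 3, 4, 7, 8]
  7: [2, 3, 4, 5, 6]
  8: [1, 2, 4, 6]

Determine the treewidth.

4

A width-4 tree decomposition is:
Bags: B1 = {1, 2, 3, 4, 6}  B2 = {2, 3, 4, 6, 7}  B3 = {2, 3, 4, 5, 7}  B4 = {1, 2, 4, 6, 8}
Tree: B1–B2, B2–B3, B1–B4
The largest bag has 5 vertices, giving width 4; this decomposition certifies tw(G) ≤ 4. Conversely, {1, 2, 4, 6, 8} is a clique of size 5, and the vertices of any clique must share a bag in every tree decomposition; so some bag has ≥ 5 vertices and tw(G) ≥ 4. Therefore the treewidth is 4.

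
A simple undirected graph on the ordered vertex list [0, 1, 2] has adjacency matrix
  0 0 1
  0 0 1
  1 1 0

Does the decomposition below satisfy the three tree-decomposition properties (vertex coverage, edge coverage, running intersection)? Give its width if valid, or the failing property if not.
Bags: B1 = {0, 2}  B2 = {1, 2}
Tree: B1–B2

Yes; width 1.

Vertex coverage: the bags together contain {0, 1, 2}, the full vertex set. Edge coverage: each edge of G has both endpoints in at least one bag. Running intersection: for every vertex, the bags containing it form a connected subtree. All three properties hold, so this is a valid tree decomposition of width max|bag| − 1 = 1, and hence tw(G) ≤ 1.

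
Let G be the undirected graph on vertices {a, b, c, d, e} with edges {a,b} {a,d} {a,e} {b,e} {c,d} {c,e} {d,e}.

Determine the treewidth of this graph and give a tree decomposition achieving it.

The largest bag has 3 vertices, giving width 2; this decomposition certifies tw(G) ≤ 2. For the lower bound, the 3 vertices {c, d, e} are pairwise adjacent, and any tree decomposition puts a clique entirely inside one bag — forcing width ≥ 2. Combining the bounds, tw(G) = 2.

Treewidth 2.
One optimal decomposition is:
Bags: B1 = {c, d, e}  B2 = {a, d, e}  B3 = {a, b, e}
Tree: B1–B2, B2–B3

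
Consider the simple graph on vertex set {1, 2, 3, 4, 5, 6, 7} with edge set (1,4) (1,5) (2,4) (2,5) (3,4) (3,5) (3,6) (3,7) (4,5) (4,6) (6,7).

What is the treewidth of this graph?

A width-2 tree decomposition is:
Bags: B1 = {3, 4, 5}  B2 = {3, 4, 6}  B3 = {3, 6, 7}  B4 = {2, 4, 5}  B5 = {1, 4, 5}
Tree: B1–B2, B2–B3, B1–B4, B1–B5
The largest bag has 3 vertices, giving width 2; this decomposition certifies tw(G) ≤ 2. Conversely, {1, 4, 5} is a clique of size 3, and the vertices of any clique must share a bag in every tree decomposition; so some bag has ≥ 3 vertices and tw(G) ≥ 2. Therefore the treewidth is 2.

2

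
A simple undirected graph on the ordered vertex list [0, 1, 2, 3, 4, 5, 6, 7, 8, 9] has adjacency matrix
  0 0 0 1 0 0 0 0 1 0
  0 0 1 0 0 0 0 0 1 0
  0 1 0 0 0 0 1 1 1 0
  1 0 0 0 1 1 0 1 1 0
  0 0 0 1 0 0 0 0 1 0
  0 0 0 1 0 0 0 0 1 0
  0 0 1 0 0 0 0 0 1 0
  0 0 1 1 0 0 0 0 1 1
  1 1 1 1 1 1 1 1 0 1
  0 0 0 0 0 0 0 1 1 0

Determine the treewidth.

A width-2 tree decomposition is:
Bags: B1 = {2, 6, 8}  B2 = {2, 7, 8}  B3 = {3, 7, 8}  B4 = {3, 4, 8}  B5 = {3, 5, 8}  B6 = {0, 3, 8}  B7 = {1, 2, 8}  B8 = {7, 8, 9}
Tree: B1–B2, B2–B3, B3–B4, B3–B5, B3–B6, B2–B7, B2–B8
The largest bag has 3 vertices, giving width 2; this decomposition certifies tw(G) ≤ 2. For the lower bound, the 3 vertices {1, 2, 8} are pairwise adjacent, and any tree decomposition puts a clique entirely inside one bag — forcing width ≥ 2. Hence tw(G) = 2 exactly.

2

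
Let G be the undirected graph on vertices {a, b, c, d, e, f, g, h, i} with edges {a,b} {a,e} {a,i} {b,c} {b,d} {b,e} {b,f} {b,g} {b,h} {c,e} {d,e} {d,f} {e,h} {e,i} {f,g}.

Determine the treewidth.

2

A width-2 tree decomposition is:
Bags: B1 = {b, d, e}  B2 = {a, b, e}  B3 = {b, c, e}  B4 = {a, e, i}  B5 = {b, e, h}  B6 = {b, d, f}  B7 = {b, f, g}
Tree: B1–B2, B2–B3, B2–B4, B3–B5, B1–B6, B6–B7
The largest bag has 3 vertices, giving width 2; this decomposition certifies tw(G) ≤ 2. Conversely, {b, f, g} is a clique of size 3, and the vertices of any clique must share a bag in every tree decomposition; so some bag has ≥ 3 vertices and tw(G) ≥ 2. Combining the bounds, tw(G) = 2.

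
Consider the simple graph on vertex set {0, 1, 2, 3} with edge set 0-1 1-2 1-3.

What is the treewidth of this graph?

1

A width-1 tree decomposition is:
Bags: B1 = {1, 3}  B2 = {0, 1}  B3 = {1, 2}
Tree: B1–B2, B2–B3
Every bag has size at most 2, so the width is 2 − 1 = 1 and tw(G) ≤ 1. Any graph with an edge has treewidth ≥ 1, and G has the edge 3–1. Therefore the treewidth is 1.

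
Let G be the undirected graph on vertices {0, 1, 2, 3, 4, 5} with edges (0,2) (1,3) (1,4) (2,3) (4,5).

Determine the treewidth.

A width-1 tree decomposition is:
Bags: B1 = {4, 5}  B2 = {1, 4}  B3 = {1, 3}  B4 = {2, 3}  B5 = {0, 2}
Tree: B1–B2, B2–B3, B3–B4, B4–B5
The largest bag has 2 vertices, giving width 1; this decomposition certifies tw(G) ≤ 1. Since G has at least one edge (e.g. 5–4), it is not an edgeless graph, so tw(G) ≥ 1. The upper and lower bounds meet at 1, so that is the treewidth.

1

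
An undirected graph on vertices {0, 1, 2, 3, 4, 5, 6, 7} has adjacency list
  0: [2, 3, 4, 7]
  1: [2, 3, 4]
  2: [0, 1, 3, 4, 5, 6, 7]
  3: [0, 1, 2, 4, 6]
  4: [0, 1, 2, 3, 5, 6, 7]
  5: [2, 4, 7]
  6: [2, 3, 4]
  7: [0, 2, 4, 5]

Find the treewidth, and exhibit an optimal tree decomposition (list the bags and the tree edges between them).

Treewidth 3.
Bags: B1 = {0, 2, 4, 7}  B2 = {0, 2, 3, 4}  B3 = {2, 4, 5, 7}  B4 = {1, 2, 3, 4}  B5 = {2, 3, 4, 6}
Tree: B1–B2, B1–B3, B2–B4, B4–B5

The largest bag has 4 vertices, giving width 3; this decomposition certifies tw(G) ≤ 3. Conversely, {0, 2, 3, 4} is a clique of size 4, and the vertices of any clique must share a bag in every tree decomposition; so some bag has ≥ 4 vertices and tw(G) ≥ 3. Hence tw(G) = 3 exactly.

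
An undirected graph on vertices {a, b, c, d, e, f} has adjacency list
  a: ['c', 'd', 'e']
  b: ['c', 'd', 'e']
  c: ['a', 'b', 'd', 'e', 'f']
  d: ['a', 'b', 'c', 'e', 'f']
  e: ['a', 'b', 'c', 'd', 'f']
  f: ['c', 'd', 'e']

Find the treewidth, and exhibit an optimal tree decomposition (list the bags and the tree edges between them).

The largest bag has 4 vertices, giving width 3; this decomposition certifies tw(G) ≤ 3. For the lower bound, the 4 vertices {a, c, d, e} are pairwise adjacent, and any tree decomposition puts a clique entirely inside one bag — forcing width ≥ 3. Combining the bounds, tw(G) = 3.

Treewidth 3.
One such decomposition:
Bags: B1 = {a, c, d, e}  B2 = {b, c, d, e}  B3 = {c, d, e, f}
Tree: B1–B2, B2–B3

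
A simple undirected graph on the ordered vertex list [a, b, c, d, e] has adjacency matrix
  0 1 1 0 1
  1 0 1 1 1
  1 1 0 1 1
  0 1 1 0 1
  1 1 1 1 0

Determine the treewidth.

3

A width-3 tree decomposition is:
Bags: B1 = {a, b, c, e}  B2 = {b, c, d, e}
Tree: B1–B2
Every bag has size at most 4, so the width is 4 − 1 = 3 and tw(G) ≤ 3. On the other hand G contains the 4-clique {b, c, d, e}. A clique must lie in a single bag of any decomposition, so no decomposition can have width below 3. The upper and lower bounds meet at 3, so that is the treewidth.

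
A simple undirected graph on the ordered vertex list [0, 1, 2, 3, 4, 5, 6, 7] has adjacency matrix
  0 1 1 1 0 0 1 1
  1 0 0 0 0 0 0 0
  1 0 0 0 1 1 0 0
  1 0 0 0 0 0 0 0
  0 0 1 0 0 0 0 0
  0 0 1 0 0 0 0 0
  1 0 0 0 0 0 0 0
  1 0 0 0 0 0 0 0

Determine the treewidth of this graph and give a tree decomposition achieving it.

Treewidth 1.
Bags: B1 = {2, 5}  B2 = {0, 2}  B3 = {2, 4}  B4 = {0, 7}  B5 = {0, 6}  B6 = {0, 3}  B7 = {0, 1}
Tree: B1–B2, B1–B3, B2–B4, B2–B5, B2–B6, B4–B7

Every bag has size at most 2, so the width is 2 − 1 = 1 and tw(G) ≤ 1. Since G has at least one edge (e.g. 5–2), it is not an edgeless graph, so tw(G) ≥ 1. Therefore the treewidth is 1.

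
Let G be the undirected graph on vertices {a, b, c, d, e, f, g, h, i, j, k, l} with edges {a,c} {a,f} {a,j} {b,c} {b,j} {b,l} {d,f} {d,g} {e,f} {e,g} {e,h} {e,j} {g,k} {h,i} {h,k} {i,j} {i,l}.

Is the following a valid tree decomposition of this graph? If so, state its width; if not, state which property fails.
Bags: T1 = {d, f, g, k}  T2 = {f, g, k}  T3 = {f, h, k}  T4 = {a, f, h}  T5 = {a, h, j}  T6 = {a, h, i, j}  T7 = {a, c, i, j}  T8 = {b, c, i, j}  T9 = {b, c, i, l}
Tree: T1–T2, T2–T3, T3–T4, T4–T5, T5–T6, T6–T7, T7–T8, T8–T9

A tree decomposition must satisfy three properties: every vertex lies in some bag; for every edge, both endpoints lie together in some bag; and for every vertex, the bags containing it form a connected subtree. Here vertex e appears in no bag, so the decomposition is invalid.

No — vertex e appears in no bag.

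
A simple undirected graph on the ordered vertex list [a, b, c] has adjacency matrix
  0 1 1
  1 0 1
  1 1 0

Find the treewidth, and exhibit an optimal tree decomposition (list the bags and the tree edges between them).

Treewidth 2.
One optimal decomposition is:
Bags: B1 = {a, b, c}
Tree: (single bag)

A single bag containing all 3 vertices is trivially a valid decomposition of width 2. For the lower bound, the 3 vertices {a, b, c} are pairwise adjacent, and any tree decomposition puts a clique entirely inside one bag — forcing width ≥ 2. Therefore the treewidth is 2.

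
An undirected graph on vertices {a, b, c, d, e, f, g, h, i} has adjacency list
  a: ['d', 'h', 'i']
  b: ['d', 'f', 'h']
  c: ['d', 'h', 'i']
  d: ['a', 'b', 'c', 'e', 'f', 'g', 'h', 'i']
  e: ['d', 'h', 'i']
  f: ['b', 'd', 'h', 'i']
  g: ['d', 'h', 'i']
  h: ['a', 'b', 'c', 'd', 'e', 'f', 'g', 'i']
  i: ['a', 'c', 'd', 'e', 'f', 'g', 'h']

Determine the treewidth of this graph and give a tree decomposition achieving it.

Each bag holds 4 vertices, so the decomposition has width 3, which upper-bounds the treewidth. For the lower bound, the 4 vertices {b, d, f, h} are pairwise adjacent, and any tree decomposition puts a clique entirely inside one bag — forcing width ≥ 3. Combining the bounds, tw(G) = 3.

Treewidth 3.
One such decomposition:
Bags: B1 = {b, d, f, h}  B2 = {d, f, h, i}  B3 = {d, e, h, i}  B4 = {c, d, h, i}  B5 = {a, d, h, i}  B6 = {d, g, h, i}
Tree: B1–B2, B2–B3, B2–B4, B4–B5, B3–B6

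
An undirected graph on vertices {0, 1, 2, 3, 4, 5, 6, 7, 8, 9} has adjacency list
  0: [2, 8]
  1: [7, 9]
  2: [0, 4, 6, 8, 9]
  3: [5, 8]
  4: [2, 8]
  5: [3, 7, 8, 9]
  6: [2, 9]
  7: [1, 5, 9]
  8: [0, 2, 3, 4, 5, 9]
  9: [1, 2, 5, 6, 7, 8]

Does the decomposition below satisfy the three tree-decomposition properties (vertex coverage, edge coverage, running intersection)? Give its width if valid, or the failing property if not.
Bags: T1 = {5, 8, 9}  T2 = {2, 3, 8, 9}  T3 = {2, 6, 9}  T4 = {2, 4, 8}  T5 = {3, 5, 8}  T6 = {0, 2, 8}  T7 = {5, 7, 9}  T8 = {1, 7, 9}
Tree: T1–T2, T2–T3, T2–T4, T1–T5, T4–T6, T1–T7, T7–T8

A tree decomposition must satisfy three properties: every vertex lies in some bag; for every edge, both endpoints lie together in some bag; and for every vertex, the bags containing it form a connected subtree. Here bags containing vertex 3 are not connected in the tree, so the decomposition is invalid.

No — bags containing vertex 3 are not connected in the tree.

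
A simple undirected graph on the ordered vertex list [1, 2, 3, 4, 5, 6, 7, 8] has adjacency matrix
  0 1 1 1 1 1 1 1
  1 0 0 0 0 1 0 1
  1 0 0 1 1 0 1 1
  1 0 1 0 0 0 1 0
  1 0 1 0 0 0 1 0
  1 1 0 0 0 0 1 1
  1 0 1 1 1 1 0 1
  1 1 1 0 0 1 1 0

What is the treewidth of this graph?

3

A width-3 tree decomposition is:
Bags: B1 = {1, 6, 7, 8}  B2 = {1, 3, 7, 8}  B3 = {1, 3, 4, 7}  B4 = {1, 2, 6, 8}  B5 = {1, 3, 5, 7}
Tree: B1–B2, B2–B3, B1–B4, B2–B5
The largest bag has 4 vertices, giving width 3; this decomposition certifies tw(G) ≤ 3. On the other hand G contains the 4-clique {1, 2, 6, 8}. A clique must lie in a single bag of any decomposition, so no decomposition can have width below 3. Hence tw(G) = 3 exactly.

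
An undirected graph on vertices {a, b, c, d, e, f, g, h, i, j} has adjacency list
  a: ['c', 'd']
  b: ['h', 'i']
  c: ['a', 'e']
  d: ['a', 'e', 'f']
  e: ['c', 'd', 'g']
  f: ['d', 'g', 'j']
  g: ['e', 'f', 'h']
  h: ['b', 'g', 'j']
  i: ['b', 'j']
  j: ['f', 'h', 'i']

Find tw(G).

A width-2 tree decomposition is:
Bags: B1 = {a, c, e}  B2 = {a, d, e}  B3 = {d, e, g}  B4 = {d, f, g}  B5 = {f, g, h}  B6 = {f, h, j}  B7 = {b, h, j}  B8 = {b, i, j}
Tree: B1–B2, B2–B3, B3–B4, B4–B5, B5–B6, B6–B7, B7–B8
The largest bag has 3 vertices, giving width 2; this decomposition certifies tw(G) ≤ 2. For the lower bound, G contains the cycle c–a–d–e–c, so G is not a forest; only forests have treewidth ≤ 1, hence tw(G) ≥ 2. Hence tw(G) = 2 exactly.

2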